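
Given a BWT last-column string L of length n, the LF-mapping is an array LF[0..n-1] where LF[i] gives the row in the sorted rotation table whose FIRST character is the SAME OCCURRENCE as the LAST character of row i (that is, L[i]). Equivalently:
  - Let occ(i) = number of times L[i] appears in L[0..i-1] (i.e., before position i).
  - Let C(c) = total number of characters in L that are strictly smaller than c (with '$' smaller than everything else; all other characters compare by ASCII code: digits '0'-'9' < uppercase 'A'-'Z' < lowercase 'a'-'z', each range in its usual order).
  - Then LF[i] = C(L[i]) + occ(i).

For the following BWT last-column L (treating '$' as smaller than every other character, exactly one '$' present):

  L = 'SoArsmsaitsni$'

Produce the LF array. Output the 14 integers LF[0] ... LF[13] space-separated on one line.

Char counts: '$':1, 'A':1, 'S':1, 'a':1, 'i':2, 'm':1, 'n':1, 'o':1, 'r':1, 's':3, 't':1
C (first-col start): C('$')=0, C('A')=1, C('S')=2, C('a')=3, C('i')=4, C('m')=6, C('n')=7, C('o')=8, C('r')=9, C('s')=10, C('t')=13
L[0]='S': occ=0, LF[0]=C('S')+0=2+0=2
L[1]='o': occ=0, LF[1]=C('o')+0=8+0=8
L[2]='A': occ=0, LF[2]=C('A')+0=1+0=1
L[3]='r': occ=0, LF[3]=C('r')+0=9+0=9
L[4]='s': occ=0, LF[4]=C('s')+0=10+0=10
L[5]='m': occ=0, LF[5]=C('m')+0=6+0=6
L[6]='s': occ=1, LF[6]=C('s')+1=10+1=11
L[7]='a': occ=0, LF[7]=C('a')+0=3+0=3
L[8]='i': occ=0, LF[8]=C('i')+0=4+0=4
L[9]='t': occ=0, LF[9]=C('t')+0=13+0=13
L[10]='s': occ=2, LF[10]=C('s')+2=10+2=12
L[11]='n': occ=0, LF[11]=C('n')+0=7+0=7
L[12]='i': occ=1, LF[12]=C('i')+1=4+1=5
L[13]='$': occ=0, LF[13]=C('$')+0=0+0=0

Answer: 2 8 1 9 10 6 11 3 4 13 12 7 5 0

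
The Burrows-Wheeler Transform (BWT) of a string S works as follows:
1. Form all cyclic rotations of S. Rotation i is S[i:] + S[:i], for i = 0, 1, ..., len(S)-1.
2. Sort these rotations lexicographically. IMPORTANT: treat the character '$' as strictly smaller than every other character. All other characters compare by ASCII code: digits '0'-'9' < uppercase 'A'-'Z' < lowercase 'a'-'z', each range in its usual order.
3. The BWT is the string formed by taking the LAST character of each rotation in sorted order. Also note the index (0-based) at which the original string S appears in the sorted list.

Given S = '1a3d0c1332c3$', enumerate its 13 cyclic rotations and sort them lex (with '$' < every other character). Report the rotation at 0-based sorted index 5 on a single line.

Answer: 3$1a3d0c1332c

Derivation:
All 13 rotations (rotation i = S[i:]+S[:i]):
  rot[0] = 1a3d0c1332c3$
  rot[1] = a3d0c1332c3$1
  rot[2] = 3d0c1332c3$1a
  rot[3] = d0c1332c3$1a3
  rot[4] = 0c1332c3$1a3d
  rot[5] = c1332c3$1a3d0
  rot[6] = 1332c3$1a3d0c
  rot[7] = 332c3$1a3d0c1
  rot[8] = 32c3$1a3d0c13
  rot[9] = 2c3$1a3d0c133
  rot[10] = c3$1a3d0c1332
  rot[11] = 3$1a3d0c1332c
  rot[12] = $1a3d0c1332c3
Sorted (with $ < everything):
  sorted[0] = $1a3d0c1332c3
  sorted[1] = 0c1332c3$1a3d
  sorted[2] = 1332c3$1a3d0c
  sorted[3] = 1a3d0c1332c3$
  sorted[4] = 2c3$1a3d0c133
  sorted[5] = 3$1a3d0c1332c
  sorted[6] = 32c3$1a3d0c13
  sorted[7] = 332c3$1a3d0c1
  sorted[8] = 3d0c1332c3$1a
  sorted[9] = a3d0c1332c3$1
  sorted[10] = c1332c3$1a3d0
  sorted[11] = c3$1a3d0c1332
  sorted[12] = d0c1332c3$1a3
sorted[5] = 3$1a3d0c1332c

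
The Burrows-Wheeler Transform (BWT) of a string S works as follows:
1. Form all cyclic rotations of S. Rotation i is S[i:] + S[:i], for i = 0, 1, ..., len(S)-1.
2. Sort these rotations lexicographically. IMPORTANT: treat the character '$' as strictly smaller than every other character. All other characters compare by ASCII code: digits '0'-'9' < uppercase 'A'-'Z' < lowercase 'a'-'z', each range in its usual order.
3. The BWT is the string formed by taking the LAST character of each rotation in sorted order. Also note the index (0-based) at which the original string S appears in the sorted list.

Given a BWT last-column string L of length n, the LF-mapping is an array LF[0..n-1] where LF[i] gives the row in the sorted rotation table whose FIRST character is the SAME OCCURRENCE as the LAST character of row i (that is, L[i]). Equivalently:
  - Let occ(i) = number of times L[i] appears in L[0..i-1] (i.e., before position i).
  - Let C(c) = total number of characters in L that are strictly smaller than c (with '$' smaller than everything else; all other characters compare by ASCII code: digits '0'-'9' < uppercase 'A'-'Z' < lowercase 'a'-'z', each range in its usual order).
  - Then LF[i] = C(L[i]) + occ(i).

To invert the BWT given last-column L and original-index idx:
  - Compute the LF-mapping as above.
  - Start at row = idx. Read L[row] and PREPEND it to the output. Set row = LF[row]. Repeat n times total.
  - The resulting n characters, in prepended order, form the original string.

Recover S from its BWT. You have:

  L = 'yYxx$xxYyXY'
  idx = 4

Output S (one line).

LF mapping: 9 2 5 6 0 7 8 3 10 1 4
Walk LF starting at row 4, prepending L[row]:
  step 1: row=4, L[4]='$', prepend. Next row=LF[4]=0
  step 2: row=0, L[0]='y', prepend. Next row=LF[0]=9
  step 3: row=9, L[9]='X', prepend. Next row=LF[9]=1
  step 4: row=1, L[1]='Y', prepend. Next row=LF[1]=2
  step 5: row=2, L[2]='x', prepend. Next row=LF[2]=5
  step 6: row=5, L[5]='x', prepend. Next row=LF[5]=7
  step 7: row=7, L[7]='Y', prepend. Next row=LF[7]=3
  step 8: row=3, L[3]='x', prepend. Next row=LF[3]=6
  step 9: row=6, L[6]='x', prepend. Next row=LF[6]=8
  step 10: row=8, L[8]='y', prepend. Next row=LF[8]=10
  step 11: row=10, L[10]='Y', prepend. Next row=LF[10]=4
Reversed output: YyxxYxxYXy$

Answer: YyxxYxxYXy$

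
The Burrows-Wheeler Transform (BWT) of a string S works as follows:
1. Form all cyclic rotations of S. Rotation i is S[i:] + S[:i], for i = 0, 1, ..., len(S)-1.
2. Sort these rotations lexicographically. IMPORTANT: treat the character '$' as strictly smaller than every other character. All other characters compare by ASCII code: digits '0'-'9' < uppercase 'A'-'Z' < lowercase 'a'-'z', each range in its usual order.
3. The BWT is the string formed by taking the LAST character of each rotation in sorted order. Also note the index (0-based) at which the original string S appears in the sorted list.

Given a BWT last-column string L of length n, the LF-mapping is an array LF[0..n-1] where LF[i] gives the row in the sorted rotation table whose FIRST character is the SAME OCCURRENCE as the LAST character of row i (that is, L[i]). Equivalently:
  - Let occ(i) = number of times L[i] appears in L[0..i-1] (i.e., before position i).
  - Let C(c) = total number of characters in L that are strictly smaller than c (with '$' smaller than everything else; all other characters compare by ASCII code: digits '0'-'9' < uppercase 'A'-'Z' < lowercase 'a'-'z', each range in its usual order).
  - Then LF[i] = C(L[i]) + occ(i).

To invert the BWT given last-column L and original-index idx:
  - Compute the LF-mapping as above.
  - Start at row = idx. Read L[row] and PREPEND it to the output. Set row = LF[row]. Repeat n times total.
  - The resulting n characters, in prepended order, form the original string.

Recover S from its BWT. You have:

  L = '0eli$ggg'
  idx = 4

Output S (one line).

LF mapping: 1 2 7 6 0 3 4 5
Walk LF starting at row 4, prepending L[row]:
  step 1: row=4, L[4]='$', prepend. Next row=LF[4]=0
  step 2: row=0, L[0]='0', prepend. Next row=LF[0]=1
  step 3: row=1, L[1]='e', prepend. Next row=LF[1]=2
  step 4: row=2, L[2]='l', prepend. Next row=LF[2]=7
  step 5: row=7, L[7]='g', prepend. Next row=LF[7]=5
  step 6: row=5, L[5]='g', prepend. Next row=LF[5]=3
  step 7: row=3, L[3]='i', prepend. Next row=LF[3]=6
  step 8: row=6, L[6]='g', prepend. Next row=LF[6]=4
Reversed output: giggle0$

Answer: giggle0$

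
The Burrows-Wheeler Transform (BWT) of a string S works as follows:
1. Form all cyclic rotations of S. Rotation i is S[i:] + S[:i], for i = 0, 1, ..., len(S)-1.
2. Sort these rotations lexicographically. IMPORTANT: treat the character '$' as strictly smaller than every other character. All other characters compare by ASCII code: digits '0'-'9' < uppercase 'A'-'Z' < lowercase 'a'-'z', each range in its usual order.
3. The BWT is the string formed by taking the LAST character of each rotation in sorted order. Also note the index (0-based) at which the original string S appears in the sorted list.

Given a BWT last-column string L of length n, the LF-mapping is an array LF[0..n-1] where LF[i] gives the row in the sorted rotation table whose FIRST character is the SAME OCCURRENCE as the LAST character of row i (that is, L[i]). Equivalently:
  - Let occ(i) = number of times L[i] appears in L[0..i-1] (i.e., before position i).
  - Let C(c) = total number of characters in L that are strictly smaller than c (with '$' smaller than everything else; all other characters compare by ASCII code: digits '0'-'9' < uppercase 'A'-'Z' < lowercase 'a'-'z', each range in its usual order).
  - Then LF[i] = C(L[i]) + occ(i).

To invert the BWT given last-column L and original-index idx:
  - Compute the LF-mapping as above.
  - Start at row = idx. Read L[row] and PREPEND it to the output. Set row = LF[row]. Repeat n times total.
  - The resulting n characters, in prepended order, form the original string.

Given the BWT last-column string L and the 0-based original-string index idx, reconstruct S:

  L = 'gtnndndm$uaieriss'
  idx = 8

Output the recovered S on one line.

LF mapping: 5 15 9 10 2 11 3 8 0 16 1 6 4 12 7 13 14
Walk LF starting at row 8, prepending L[row]:
  step 1: row=8, L[8]='$', prepend. Next row=LF[8]=0
  step 2: row=0, L[0]='g', prepend. Next row=LF[0]=5
  step 3: row=5, L[5]='n', prepend. Next row=LF[5]=11
  step 4: row=11, L[11]='i', prepend. Next row=LF[11]=6
  step 5: row=6, L[6]='d', prepend. Next row=LF[6]=3
  step 6: row=3, L[3]='n', prepend. Next row=LF[3]=10
  step 7: row=10, L[10]='a', prepend. Next row=LF[10]=1
  step 8: row=1, L[1]='t', prepend. Next row=LF[1]=15
  step 9: row=15, L[15]='s', prepend. Next row=LF[15]=13
  step 10: row=13, L[13]='r', prepend. Next row=LF[13]=12
  step 11: row=12, L[12]='e', prepend. Next row=LF[12]=4
  step 12: row=4, L[4]='d', prepend. Next row=LF[4]=2
  step 13: row=2, L[2]='n', prepend. Next row=LF[2]=9
  step 14: row=9, L[9]='u', prepend. Next row=LF[9]=16
  step 15: row=16, L[16]='s', prepend. Next row=LF[16]=14
  step 16: row=14, L[14]='i', prepend. Next row=LF[14]=7
  step 17: row=7, L[7]='m', prepend. Next row=LF[7]=8
Reversed output: misunderstanding$

Answer: misunderstanding$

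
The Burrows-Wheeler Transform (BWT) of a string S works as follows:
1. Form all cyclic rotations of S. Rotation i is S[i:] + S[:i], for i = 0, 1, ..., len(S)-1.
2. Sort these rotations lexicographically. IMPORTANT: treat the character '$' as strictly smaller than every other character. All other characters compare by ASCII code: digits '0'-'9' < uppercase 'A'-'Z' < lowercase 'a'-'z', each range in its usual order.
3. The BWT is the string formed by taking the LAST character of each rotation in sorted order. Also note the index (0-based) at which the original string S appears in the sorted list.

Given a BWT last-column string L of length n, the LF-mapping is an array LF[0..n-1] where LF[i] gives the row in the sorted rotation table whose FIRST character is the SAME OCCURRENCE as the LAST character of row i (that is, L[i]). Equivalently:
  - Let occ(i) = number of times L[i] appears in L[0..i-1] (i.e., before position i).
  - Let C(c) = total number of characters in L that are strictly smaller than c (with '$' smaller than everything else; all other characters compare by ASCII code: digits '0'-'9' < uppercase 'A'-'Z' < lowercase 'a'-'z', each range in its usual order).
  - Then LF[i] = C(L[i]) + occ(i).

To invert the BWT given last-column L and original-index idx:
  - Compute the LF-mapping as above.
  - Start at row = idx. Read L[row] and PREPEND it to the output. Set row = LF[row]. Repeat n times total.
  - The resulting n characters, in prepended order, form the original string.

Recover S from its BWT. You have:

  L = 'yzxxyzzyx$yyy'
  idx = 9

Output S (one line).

Answer: yzyyzxxxyzyy$

Derivation:
LF mapping: 4 10 1 2 5 11 12 6 3 0 7 8 9
Walk LF starting at row 9, prepending L[row]:
  step 1: row=9, L[9]='$', prepend. Next row=LF[9]=0
  step 2: row=0, L[0]='y', prepend. Next row=LF[0]=4
  step 3: row=4, L[4]='y', prepend. Next row=LF[4]=5
  step 4: row=5, L[5]='z', prepend. Next row=LF[5]=11
  step 5: row=11, L[11]='y', prepend. Next row=LF[11]=8
  step 6: row=8, L[8]='x', prepend. Next row=LF[8]=3
  step 7: row=3, L[3]='x', prepend. Next row=LF[3]=2
  step 8: row=2, L[2]='x', prepend. Next row=LF[2]=1
  step 9: row=1, L[1]='z', prepend. Next row=LF[1]=10
  step 10: row=10, L[10]='y', prepend. Next row=LF[10]=7
  step 11: row=7, L[7]='y', prepend. Next row=LF[7]=6
  step 12: row=6, L[6]='z', prepend. Next row=LF[6]=12
  step 13: row=12, L[12]='y', prepend. Next row=LF[12]=9
Reversed output: yzyyzxxxyzyy$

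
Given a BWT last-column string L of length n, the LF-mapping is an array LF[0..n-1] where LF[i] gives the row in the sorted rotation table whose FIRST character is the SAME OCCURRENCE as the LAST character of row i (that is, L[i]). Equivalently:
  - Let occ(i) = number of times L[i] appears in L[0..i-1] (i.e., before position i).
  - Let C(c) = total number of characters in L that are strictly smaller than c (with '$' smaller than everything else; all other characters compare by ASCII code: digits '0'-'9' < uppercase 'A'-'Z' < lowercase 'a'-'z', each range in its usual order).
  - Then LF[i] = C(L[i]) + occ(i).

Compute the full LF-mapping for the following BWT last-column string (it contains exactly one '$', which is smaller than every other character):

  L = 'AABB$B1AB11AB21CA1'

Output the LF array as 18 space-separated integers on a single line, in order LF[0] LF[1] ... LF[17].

Answer: 7 8 12 13 0 14 1 9 15 2 3 10 16 6 4 17 11 5

Derivation:
Char counts: '$':1, '1':5, '2':1, 'A':5, 'B':5, 'C':1
C (first-col start): C('$')=0, C('1')=1, C('2')=6, C('A')=7, C('B')=12, C('C')=17
L[0]='A': occ=0, LF[0]=C('A')+0=7+0=7
L[1]='A': occ=1, LF[1]=C('A')+1=7+1=8
L[2]='B': occ=0, LF[2]=C('B')+0=12+0=12
L[3]='B': occ=1, LF[3]=C('B')+1=12+1=13
L[4]='$': occ=0, LF[4]=C('$')+0=0+0=0
L[5]='B': occ=2, LF[5]=C('B')+2=12+2=14
L[6]='1': occ=0, LF[6]=C('1')+0=1+0=1
L[7]='A': occ=2, LF[7]=C('A')+2=7+2=9
L[8]='B': occ=3, LF[8]=C('B')+3=12+3=15
L[9]='1': occ=1, LF[9]=C('1')+1=1+1=2
L[10]='1': occ=2, LF[10]=C('1')+2=1+2=3
L[11]='A': occ=3, LF[11]=C('A')+3=7+3=10
L[12]='B': occ=4, LF[12]=C('B')+4=12+4=16
L[13]='2': occ=0, LF[13]=C('2')+0=6+0=6
L[14]='1': occ=3, LF[14]=C('1')+3=1+3=4
L[15]='C': occ=0, LF[15]=C('C')+0=17+0=17
L[16]='A': occ=4, LF[16]=C('A')+4=7+4=11
L[17]='1': occ=4, LF[17]=C('1')+4=1+4=5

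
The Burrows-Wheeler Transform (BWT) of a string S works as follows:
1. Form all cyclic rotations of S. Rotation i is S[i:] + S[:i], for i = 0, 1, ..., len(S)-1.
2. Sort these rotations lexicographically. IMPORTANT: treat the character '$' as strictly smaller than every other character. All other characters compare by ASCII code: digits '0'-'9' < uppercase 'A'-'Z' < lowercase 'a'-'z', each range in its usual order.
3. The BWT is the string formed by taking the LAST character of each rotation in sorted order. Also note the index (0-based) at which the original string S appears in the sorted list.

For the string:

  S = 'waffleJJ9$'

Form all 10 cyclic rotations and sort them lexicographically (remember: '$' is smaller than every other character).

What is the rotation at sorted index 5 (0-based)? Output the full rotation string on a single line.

Answer: eJJ9$waffl

Derivation:
All 10 rotations (rotation i = S[i:]+S[:i]):
  rot[0] = waffleJJ9$
  rot[1] = affleJJ9$w
  rot[2] = ffleJJ9$wa
  rot[3] = fleJJ9$waf
  rot[4] = leJJ9$waff
  rot[5] = eJJ9$waffl
  rot[6] = JJ9$waffle
  rot[7] = J9$waffleJ
  rot[8] = 9$waffleJJ
  rot[9] = $waffleJJ9
Sorted (with $ < everything):
  sorted[0] = $waffleJJ9
  sorted[1] = 9$waffleJJ
  sorted[2] = J9$waffleJ
  sorted[3] = JJ9$waffle
  sorted[4] = affleJJ9$w
  sorted[5] = eJJ9$waffl
  sorted[6] = ffleJJ9$wa
  sorted[7] = fleJJ9$waf
  sorted[8] = leJJ9$waff
  sorted[9] = waffleJJ9$
sorted[5] = eJJ9$waffl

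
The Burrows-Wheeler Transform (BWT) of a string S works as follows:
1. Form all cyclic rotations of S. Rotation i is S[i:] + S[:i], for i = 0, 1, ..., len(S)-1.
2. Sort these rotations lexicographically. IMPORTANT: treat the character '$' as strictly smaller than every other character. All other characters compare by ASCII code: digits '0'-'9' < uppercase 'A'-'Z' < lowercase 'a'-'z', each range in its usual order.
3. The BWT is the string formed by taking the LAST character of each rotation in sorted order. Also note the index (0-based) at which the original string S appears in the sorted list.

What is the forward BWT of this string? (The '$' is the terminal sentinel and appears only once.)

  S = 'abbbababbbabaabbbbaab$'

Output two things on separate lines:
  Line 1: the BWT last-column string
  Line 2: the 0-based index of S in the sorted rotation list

Answer: bbbabbb$aababbabbbbaaa
7

Derivation:
All 22 rotations (rotation i = S[i:]+S[:i]):
  rot[0] = abbbababbbabaabbbbaab$
  rot[1] = bbbababbbabaabbbbaab$a
  rot[2] = bbababbbabaabbbbaab$ab
  rot[3] = bababbbabaabbbbaab$abb
  rot[4] = ababbbabaabbbbaab$abbb
  rot[5] = babbbabaabbbbaab$abbba
  rot[6] = abbbabaabbbbaab$abbbab
  rot[7] = bbbabaabbbbaab$abbbaba
  rot[8] = bbabaabbbbaab$abbbabab
  rot[9] = babaabbbbaab$abbbababb
  rot[10] = abaabbbbaab$abbbababbb
  rot[11] = baabbbbaab$abbbababbba
  rot[12] = aabbbbaab$abbbababbbab
  rot[13] = abbbbaab$abbbababbbaba
  rot[14] = bbbbaab$abbbababbbabaa
  rot[15] = bbbaab$abbbababbbabaab
  rot[16] = bbaab$abbbababbbabaabb
  rot[17] = baab$abbbababbbabaabbb
  rot[18] = aab$abbbababbbabaabbbb
  rot[19] = ab$abbbababbbabaabbbba
  rot[20] = b$abbbababbbabaabbbbaa
  rot[21] = $abbbababbbabaabbbbaab
Sorted (with $ < everything):
  sorted[0] = $abbbababbbabaabbbbaab  (last char: 'b')
  sorted[1] = aab$abbbababbbabaabbbb  (last char: 'b')
  sorted[2] = aabbbbaab$abbbababbbab  (last char: 'b')
  sorted[3] = ab$abbbababbbabaabbbba  (last char: 'a')
  sorted[4] = abaabbbbaab$abbbababbb  (last char: 'b')
  sorted[5] = ababbbabaabbbbaab$abbb  (last char: 'b')
  sorted[6] = abbbabaabbbbaab$abbbab  (last char: 'b')
  sorted[7] = abbbababbbabaabbbbaab$  (last char: '$')
  sorted[8] = abbbbaab$abbbababbbaba  (last char: 'a')
  sorted[9] = b$abbbababbbabaabbbbaa  (last char: 'a')
  sorted[10] = baab$abbbababbbabaabbb  (last char: 'b')
  sorted[11] = baabbbbaab$abbbababbba  (last char: 'a')
  sorted[12] = babaabbbbaab$abbbababb  (last char: 'b')
  sorted[13] = bababbbabaabbbbaab$abb  (last char: 'b')
  sorted[14] = babbbabaabbbbaab$abbba  (last char: 'a')
  sorted[15] = bbaab$abbbababbbabaabb  (last char: 'b')
  sorted[16] = bbabaabbbbaab$abbbabab  (last char: 'b')
  sorted[17] = bbababbbabaabbbbaab$ab  (last char: 'b')
  sorted[18] = bbbaab$abbbababbbabaab  (last char: 'b')
  sorted[19] = bbbabaabbbbaab$abbbaba  (last char: 'a')
  sorted[20] = bbbababbbabaabbbbaab$a  (last char: 'a')
  sorted[21] = bbbbaab$abbbababbbabaa  (last char: 'a')
Last column: bbbabbb$aababbabbbbaaa
Original string S is at sorted index 7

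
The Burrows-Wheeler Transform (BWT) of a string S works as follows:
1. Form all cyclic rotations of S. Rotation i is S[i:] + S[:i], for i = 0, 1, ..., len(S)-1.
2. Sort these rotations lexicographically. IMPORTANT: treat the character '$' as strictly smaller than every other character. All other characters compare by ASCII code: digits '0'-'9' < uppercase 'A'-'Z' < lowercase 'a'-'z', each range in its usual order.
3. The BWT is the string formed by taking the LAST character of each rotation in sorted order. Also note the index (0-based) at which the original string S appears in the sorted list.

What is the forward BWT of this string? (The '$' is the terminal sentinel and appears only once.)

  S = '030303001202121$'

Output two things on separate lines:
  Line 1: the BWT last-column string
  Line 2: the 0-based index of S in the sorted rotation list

All 16 rotations (rotation i = S[i:]+S[:i]):
  rot[0] = 030303001202121$
  rot[1] = 30303001202121$0
  rot[2] = 0303001202121$03
  rot[3] = 303001202121$030
  rot[4] = 03001202121$0303
  rot[5] = 3001202121$03030
  rot[6] = 001202121$030303
  rot[7] = 01202121$0303030
  rot[8] = 1202121$03030300
  rot[9] = 202121$030303001
  rot[10] = 02121$0303030012
  rot[11] = 2121$03030300120
  rot[12] = 121$030303001202
  rot[13] = 21$0303030012021
  rot[14] = 1$03030300120212
  rot[15] = $030303001202121
Sorted (with $ < everything):
  sorted[0] = $030303001202121  (last char: '1')
  sorted[1] = 001202121$030303  (last char: '3')
  sorted[2] = 01202121$0303030  (last char: '0')
  sorted[3] = 02121$0303030012  (last char: '2')
  sorted[4] = 03001202121$0303  (last char: '3')
  sorted[5] = 0303001202121$03  (last char: '3')
  sorted[6] = 030303001202121$  (last char: '$')
  sorted[7] = 1$03030300120212  (last char: '2')
  sorted[8] = 1202121$03030300  (last char: '0')
  sorted[9] = 121$030303001202  (last char: '2')
  sorted[10] = 202121$030303001  (last char: '1')
  sorted[11] = 21$0303030012021  (last char: '1')
  sorted[12] = 2121$03030300120  (last char: '0')
  sorted[13] = 3001202121$03030  (last char: '0')
  sorted[14] = 303001202121$030  (last char: '0')
  sorted[15] = 30303001202121$0  (last char: '0')
Last column: 130233$202110000
Original string S is at sorted index 6

Answer: 130233$202110000
6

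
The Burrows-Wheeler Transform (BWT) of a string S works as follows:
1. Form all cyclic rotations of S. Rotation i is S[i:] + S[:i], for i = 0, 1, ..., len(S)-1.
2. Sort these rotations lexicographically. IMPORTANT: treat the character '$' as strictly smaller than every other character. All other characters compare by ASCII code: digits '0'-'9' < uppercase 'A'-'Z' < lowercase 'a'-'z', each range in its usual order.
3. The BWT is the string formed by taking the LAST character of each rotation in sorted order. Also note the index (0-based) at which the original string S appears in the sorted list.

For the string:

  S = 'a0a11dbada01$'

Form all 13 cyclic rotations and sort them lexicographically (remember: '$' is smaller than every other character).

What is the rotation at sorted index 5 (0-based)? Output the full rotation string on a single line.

All 13 rotations (rotation i = S[i:]+S[:i]):
  rot[0] = a0a11dbada01$
  rot[1] = 0a11dbada01$a
  rot[2] = a11dbada01$a0
  rot[3] = 11dbada01$a0a
  rot[4] = 1dbada01$a0a1
  rot[5] = dbada01$a0a11
  rot[6] = bada01$a0a11d
  rot[7] = ada01$a0a11db
  rot[8] = da01$a0a11dba
  rot[9] = a01$a0a11dbad
  rot[10] = 01$a0a11dbada
  rot[11] = 1$a0a11dbada0
  rot[12] = $a0a11dbada01
Sorted (with $ < everything):
  sorted[0] = $a0a11dbada01
  sorted[1] = 01$a0a11dbada
  sorted[2] = 0a11dbada01$a
  sorted[3] = 1$a0a11dbada0
  sorted[4] = 11dbada01$a0a
  sorted[5] = 1dbada01$a0a1
  sorted[6] = a01$a0a11dbad
  sorted[7] = a0a11dbada01$
  sorted[8] = a11dbada01$a0
  sorted[9] = ada01$a0a11db
  sorted[10] = bada01$a0a11d
  sorted[11] = da01$a0a11dba
  sorted[12] = dbada01$a0a11
sorted[5] = 1dbada01$a0a1

Answer: 1dbada01$a0a1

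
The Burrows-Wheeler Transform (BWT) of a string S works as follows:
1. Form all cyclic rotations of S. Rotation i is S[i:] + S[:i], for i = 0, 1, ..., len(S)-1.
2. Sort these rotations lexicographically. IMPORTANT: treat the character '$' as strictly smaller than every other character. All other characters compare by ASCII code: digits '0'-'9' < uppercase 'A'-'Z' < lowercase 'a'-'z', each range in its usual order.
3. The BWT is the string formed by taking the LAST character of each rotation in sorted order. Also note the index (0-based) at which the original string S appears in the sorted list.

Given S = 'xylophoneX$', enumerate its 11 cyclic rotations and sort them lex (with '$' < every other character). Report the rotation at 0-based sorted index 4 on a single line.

Answer: lophoneX$xy

Derivation:
All 11 rotations (rotation i = S[i:]+S[:i]):
  rot[0] = xylophoneX$
  rot[1] = ylophoneX$x
  rot[2] = lophoneX$xy
  rot[3] = ophoneX$xyl
  rot[4] = phoneX$xylo
  rot[5] = honeX$xylop
  rot[6] = oneX$xyloph
  rot[7] = neX$xylopho
  rot[8] = eX$xylophon
  rot[9] = X$xylophone
  rot[10] = $xylophoneX
Sorted (with $ < everything):
  sorted[0] = $xylophoneX
  sorted[1] = X$xylophone
  sorted[2] = eX$xylophon
  sorted[3] = honeX$xylop
  sorted[4] = lophoneX$xy
  sorted[5] = neX$xylopho
  sorted[6] = oneX$xyloph
  sorted[7] = ophoneX$xyl
  sorted[8] = phoneX$xylo
  sorted[9] = xylophoneX$
  sorted[10] = ylophoneX$x
sorted[4] = lophoneX$xy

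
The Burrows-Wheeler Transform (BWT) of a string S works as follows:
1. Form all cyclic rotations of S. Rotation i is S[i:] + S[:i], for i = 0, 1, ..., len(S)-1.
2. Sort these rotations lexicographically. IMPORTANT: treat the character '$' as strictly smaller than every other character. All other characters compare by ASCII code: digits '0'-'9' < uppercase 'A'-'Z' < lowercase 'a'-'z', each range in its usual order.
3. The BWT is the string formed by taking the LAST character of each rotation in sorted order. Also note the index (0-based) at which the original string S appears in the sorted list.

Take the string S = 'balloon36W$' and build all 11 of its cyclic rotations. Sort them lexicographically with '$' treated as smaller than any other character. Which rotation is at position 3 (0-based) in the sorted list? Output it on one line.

All 11 rotations (rotation i = S[i:]+S[:i]):
  rot[0] = balloon36W$
  rot[1] = alloon36W$b
  rot[2] = lloon36W$ba
  rot[3] = loon36W$bal
  rot[4] = oon36W$ball
  rot[5] = on36W$ballo
  rot[6] = n36W$balloo
  rot[7] = 36W$balloon
  rot[8] = 6W$balloon3
  rot[9] = W$balloon36
  rot[10] = $balloon36W
Sorted (with $ < everything):
  sorted[0] = $balloon36W
  sorted[1] = 36W$balloon
  sorted[2] = 6W$balloon3
  sorted[3] = W$balloon36
  sorted[4] = alloon36W$b
  sorted[5] = balloon36W$
  sorted[6] = lloon36W$ba
  sorted[7] = loon36W$bal
  sorted[8] = n36W$balloo
  sorted[9] = on36W$ballo
  sorted[10] = oon36W$ball
sorted[3] = W$balloon36

Answer: W$balloon36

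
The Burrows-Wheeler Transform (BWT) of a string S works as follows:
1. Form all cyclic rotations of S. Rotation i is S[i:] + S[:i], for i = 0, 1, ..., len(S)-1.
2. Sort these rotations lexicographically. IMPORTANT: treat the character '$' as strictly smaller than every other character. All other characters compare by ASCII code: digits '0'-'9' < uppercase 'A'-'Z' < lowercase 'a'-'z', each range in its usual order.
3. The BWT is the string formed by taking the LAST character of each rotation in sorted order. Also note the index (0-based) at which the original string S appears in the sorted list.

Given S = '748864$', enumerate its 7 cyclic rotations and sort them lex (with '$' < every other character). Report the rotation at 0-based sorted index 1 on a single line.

Answer: 4$74886

Derivation:
All 7 rotations (rotation i = S[i:]+S[:i]):
  rot[0] = 748864$
  rot[1] = 48864$7
  rot[2] = 8864$74
  rot[3] = 864$748
  rot[4] = 64$7488
  rot[5] = 4$74886
  rot[6] = $748864
Sorted (with $ < everything):
  sorted[0] = $748864
  sorted[1] = 4$74886
  sorted[2] = 48864$7
  sorted[3] = 64$7488
  sorted[4] = 748864$
  sorted[5] = 864$748
  sorted[6] = 8864$74
sorted[1] = 4$74886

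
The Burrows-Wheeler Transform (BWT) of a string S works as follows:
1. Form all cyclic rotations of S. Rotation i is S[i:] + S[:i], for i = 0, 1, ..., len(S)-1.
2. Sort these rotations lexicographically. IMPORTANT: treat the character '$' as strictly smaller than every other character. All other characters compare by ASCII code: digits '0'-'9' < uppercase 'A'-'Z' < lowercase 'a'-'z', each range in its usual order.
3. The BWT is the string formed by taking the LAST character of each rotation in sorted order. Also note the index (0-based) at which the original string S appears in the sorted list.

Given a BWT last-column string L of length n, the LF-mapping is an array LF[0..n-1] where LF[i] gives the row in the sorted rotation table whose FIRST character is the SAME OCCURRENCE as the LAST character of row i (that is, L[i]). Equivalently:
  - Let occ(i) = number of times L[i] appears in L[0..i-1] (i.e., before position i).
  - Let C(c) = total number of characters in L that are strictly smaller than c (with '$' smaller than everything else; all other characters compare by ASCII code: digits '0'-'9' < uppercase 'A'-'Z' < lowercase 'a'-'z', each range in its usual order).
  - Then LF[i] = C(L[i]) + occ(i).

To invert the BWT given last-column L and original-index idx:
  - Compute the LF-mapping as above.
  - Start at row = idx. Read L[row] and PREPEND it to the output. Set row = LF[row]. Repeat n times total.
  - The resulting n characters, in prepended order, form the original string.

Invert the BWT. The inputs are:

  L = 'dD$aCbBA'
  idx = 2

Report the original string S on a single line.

LF mapping: 7 4 0 5 3 6 2 1
Walk LF starting at row 2, prepending L[row]:
  step 1: row=2, L[2]='$', prepend. Next row=LF[2]=0
  step 2: row=0, L[0]='d', prepend. Next row=LF[0]=7
  step 3: row=7, L[7]='A', prepend. Next row=LF[7]=1
  step 4: row=1, L[1]='D', prepend. Next row=LF[1]=4
  step 5: row=4, L[4]='C', prepend. Next row=LF[4]=3
  step 6: row=3, L[3]='a', prepend. Next row=LF[3]=5
  step 7: row=5, L[5]='b', prepend. Next row=LF[5]=6
  step 8: row=6, L[6]='B', prepend. Next row=LF[6]=2
Reversed output: BbaCDAd$

Answer: BbaCDAd$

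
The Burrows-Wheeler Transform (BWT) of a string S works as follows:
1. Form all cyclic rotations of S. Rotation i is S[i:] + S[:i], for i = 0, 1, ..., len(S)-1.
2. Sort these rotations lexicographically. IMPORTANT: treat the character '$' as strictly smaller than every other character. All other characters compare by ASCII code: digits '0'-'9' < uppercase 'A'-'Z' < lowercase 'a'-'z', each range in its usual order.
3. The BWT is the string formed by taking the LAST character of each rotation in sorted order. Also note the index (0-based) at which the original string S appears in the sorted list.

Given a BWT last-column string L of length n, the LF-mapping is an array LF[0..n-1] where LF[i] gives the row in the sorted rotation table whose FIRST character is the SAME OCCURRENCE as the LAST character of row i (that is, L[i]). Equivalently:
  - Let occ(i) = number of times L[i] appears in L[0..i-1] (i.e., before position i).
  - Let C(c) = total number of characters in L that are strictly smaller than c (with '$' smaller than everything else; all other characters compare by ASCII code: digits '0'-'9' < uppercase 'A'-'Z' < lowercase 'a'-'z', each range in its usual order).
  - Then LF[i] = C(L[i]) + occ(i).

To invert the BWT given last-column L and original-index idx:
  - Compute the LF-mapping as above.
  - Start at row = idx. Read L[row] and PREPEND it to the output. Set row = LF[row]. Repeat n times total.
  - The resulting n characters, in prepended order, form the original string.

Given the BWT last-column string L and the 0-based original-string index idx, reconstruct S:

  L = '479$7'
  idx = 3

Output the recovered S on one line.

Answer: 7974$

Derivation:
LF mapping: 1 2 4 0 3
Walk LF starting at row 3, prepending L[row]:
  step 1: row=3, L[3]='$', prepend. Next row=LF[3]=0
  step 2: row=0, L[0]='4', prepend. Next row=LF[0]=1
  step 3: row=1, L[1]='7', prepend. Next row=LF[1]=2
  step 4: row=2, L[2]='9', prepend. Next row=LF[2]=4
  step 5: row=4, L[4]='7', prepend. Next row=LF[4]=3
Reversed output: 7974$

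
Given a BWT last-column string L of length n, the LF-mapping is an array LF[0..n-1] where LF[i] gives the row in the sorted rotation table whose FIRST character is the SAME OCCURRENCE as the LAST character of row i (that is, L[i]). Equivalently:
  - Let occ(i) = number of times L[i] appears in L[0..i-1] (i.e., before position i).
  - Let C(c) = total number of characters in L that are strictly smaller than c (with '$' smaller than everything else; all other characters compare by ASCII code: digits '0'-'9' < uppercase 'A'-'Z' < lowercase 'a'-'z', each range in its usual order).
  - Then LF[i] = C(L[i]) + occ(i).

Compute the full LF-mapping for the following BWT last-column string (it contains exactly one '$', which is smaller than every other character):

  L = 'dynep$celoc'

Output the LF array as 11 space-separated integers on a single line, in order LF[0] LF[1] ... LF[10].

Char counts: '$':1, 'c':2, 'd':1, 'e':2, 'l':1, 'n':1, 'o':1, 'p':1, 'y':1
C (first-col start): C('$')=0, C('c')=1, C('d')=3, C('e')=4, C('l')=6, C('n')=7, C('o')=8, C('p')=9, C('y')=10
L[0]='d': occ=0, LF[0]=C('d')+0=3+0=3
L[1]='y': occ=0, LF[1]=C('y')+0=10+0=10
L[2]='n': occ=0, LF[2]=C('n')+0=7+0=7
L[3]='e': occ=0, LF[3]=C('e')+0=4+0=4
L[4]='p': occ=0, LF[4]=C('p')+0=9+0=9
L[5]='$': occ=0, LF[5]=C('$')+0=0+0=0
L[6]='c': occ=0, LF[6]=C('c')+0=1+0=1
L[7]='e': occ=1, LF[7]=C('e')+1=4+1=5
L[8]='l': occ=0, LF[8]=C('l')+0=6+0=6
L[9]='o': occ=0, LF[9]=C('o')+0=8+0=8
L[10]='c': occ=1, LF[10]=C('c')+1=1+1=2

Answer: 3 10 7 4 9 0 1 5 6 8 2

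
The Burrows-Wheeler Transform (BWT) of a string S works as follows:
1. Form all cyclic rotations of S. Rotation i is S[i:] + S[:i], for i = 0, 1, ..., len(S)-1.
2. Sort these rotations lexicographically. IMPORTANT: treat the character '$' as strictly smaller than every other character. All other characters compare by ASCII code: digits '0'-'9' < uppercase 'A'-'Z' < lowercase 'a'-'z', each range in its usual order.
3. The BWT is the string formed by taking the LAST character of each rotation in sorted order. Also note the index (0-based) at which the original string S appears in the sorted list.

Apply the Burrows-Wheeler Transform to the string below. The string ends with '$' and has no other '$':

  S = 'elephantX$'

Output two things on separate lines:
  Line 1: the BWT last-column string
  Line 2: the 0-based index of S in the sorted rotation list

All 10 rotations (rotation i = S[i:]+S[:i]):
  rot[0] = elephantX$
  rot[1] = lephantX$e
  rot[2] = ephantX$el
  rot[3] = phantX$ele
  rot[4] = hantX$elep
  rot[5] = antX$eleph
  rot[6] = ntX$elepha
  rot[7] = tX$elephan
  rot[8] = X$elephant
  rot[9] = $elephantX
Sorted (with $ < everything):
  sorted[0] = $elephantX  (last char: 'X')
  sorted[1] = X$elephant  (last char: 't')
  sorted[2] = antX$eleph  (last char: 'h')
  sorted[3] = elephantX$  (last char: '$')
  sorted[4] = ephantX$el  (last char: 'l')
  sorted[5] = hantX$elep  (last char: 'p')
  sorted[6] = lephantX$e  (last char: 'e')
  sorted[7] = ntX$elepha  (last char: 'a')
  sorted[8] = phantX$ele  (last char: 'e')
  sorted[9] = tX$elephan  (last char: 'n')
Last column: Xth$lpeaen
Original string S is at sorted index 3

Answer: Xth$lpeaen
3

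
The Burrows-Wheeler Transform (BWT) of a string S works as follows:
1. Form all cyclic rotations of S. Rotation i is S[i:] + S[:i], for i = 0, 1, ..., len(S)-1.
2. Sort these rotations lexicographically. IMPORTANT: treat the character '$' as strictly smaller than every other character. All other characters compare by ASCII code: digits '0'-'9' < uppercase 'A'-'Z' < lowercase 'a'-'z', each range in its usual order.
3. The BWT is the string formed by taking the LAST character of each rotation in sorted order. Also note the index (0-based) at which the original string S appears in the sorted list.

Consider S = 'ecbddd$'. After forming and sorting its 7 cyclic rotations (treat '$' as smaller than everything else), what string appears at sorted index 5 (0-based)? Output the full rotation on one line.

Answer: ddd$ecb

Derivation:
All 7 rotations (rotation i = S[i:]+S[:i]):
  rot[0] = ecbddd$
  rot[1] = cbddd$e
  rot[2] = bddd$ec
  rot[3] = ddd$ecb
  rot[4] = dd$ecbd
  rot[5] = d$ecbdd
  rot[6] = $ecbddd
Sorted (with $ < everything):
  sorted[0] = $ecbddd
  sorted[1] = bddd$ec
  sorted[2] = cbddd$e
  sorted[3] = d$ecbdd
  sorted[4] = dd$ecbd
  sorted[5] = ddd$ecb
  sorted[6] = ecbddd$
sorted[5] = ddd$ecb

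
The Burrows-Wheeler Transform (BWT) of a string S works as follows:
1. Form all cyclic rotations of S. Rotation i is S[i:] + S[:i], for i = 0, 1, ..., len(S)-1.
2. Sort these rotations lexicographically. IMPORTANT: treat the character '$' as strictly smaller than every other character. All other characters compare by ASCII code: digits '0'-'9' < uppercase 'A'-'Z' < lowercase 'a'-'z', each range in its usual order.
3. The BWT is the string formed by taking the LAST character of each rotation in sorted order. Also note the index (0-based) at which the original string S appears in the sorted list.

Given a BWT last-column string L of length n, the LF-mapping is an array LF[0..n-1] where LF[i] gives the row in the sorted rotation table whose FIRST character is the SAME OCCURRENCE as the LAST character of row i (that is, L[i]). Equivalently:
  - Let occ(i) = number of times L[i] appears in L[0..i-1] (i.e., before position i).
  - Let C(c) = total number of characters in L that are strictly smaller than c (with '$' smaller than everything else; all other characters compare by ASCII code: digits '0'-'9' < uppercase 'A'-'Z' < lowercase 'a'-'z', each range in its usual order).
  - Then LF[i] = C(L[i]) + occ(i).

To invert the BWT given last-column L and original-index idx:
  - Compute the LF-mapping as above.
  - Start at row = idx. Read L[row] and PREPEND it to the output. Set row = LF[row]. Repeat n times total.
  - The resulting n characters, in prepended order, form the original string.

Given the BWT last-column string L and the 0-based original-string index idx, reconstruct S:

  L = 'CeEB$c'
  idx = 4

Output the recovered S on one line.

LF mapping: 2 5 3 1 0 4
Walk LF starting at row 4, prepending L[row]:
  step 1: row=4, L[4]='$', prepend. Next row=LF[4]=0
  step 2: row=0, L[0]='C', prepend. Next row=LF[0]=2
  step 3: row=2, L[2]='E', prepend. Next row=LF[2]=3
  step 4: row=3, L[3]='B', prepend. Next row=LF[3]=1
  step 5: row=1, L[1]='e', prepend. Next row=LF[1]=5
  step 6: row=5, L[5]='c', prepend. Next row=LF[5]=4
Reversed output: ceBEC$

Answer: ceBEC$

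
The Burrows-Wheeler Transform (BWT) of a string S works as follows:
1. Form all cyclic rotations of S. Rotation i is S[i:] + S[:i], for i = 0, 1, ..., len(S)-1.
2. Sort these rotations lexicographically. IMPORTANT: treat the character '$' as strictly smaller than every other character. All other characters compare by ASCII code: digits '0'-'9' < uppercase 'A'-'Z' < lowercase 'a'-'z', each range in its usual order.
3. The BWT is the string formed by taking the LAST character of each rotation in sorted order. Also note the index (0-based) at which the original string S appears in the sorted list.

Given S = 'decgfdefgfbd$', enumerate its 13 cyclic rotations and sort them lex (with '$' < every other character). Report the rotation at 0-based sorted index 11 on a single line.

All 13 rotations (rotation i = S[i:]+S[:i]):
  rot[0] = decgfdefgfbd$
  rot[1] = ecgfdefgfbd$d
  rot[2] = cgfdefgfbd$de
  rot[3] = gfdefgfbd$dec
  rot[4] = fdefgfbd$decg
  rot[5] = defgfbd$decgf
  rot[6] = efgfbd$decgfd
  rot[7] = fgfbd$decgfde
  rot[8] = gfbd$decgfdef
  rot[9] = fbd$decgfdefg
  rot[10] = bd$decgfdefgf
  rot[11] = d$decgfdefgfb
  rot[12] = $decgfdefgfbd
Sorted (with $ < everything):
  sorted[0] = $decgfdefgfbd
  sorted[1] = bd$decgfdefgf
  sorted[2] = cgfdefgfbd$de
  sorted[3] = d$decgfdefgfb
  sorted[4] = decgfdefgfbd$
  sorted[5] = defgfbd$decgf
  sorted[6] = ecgfdefgfbd$d
  sorted[7] = efgfbd$decgfd
  sorted[8] = fbd$decgfdefg
  sorted[9] = fdefgfbd$decg
  sorted[10] = fgfbd$decgfde
  sorted[11] = gfbd$decgfdef
  sorted[12] = gfdefgfbd$dec
sorted[11] = gfbd$decgfdef

Answer: gfbd$decgfdef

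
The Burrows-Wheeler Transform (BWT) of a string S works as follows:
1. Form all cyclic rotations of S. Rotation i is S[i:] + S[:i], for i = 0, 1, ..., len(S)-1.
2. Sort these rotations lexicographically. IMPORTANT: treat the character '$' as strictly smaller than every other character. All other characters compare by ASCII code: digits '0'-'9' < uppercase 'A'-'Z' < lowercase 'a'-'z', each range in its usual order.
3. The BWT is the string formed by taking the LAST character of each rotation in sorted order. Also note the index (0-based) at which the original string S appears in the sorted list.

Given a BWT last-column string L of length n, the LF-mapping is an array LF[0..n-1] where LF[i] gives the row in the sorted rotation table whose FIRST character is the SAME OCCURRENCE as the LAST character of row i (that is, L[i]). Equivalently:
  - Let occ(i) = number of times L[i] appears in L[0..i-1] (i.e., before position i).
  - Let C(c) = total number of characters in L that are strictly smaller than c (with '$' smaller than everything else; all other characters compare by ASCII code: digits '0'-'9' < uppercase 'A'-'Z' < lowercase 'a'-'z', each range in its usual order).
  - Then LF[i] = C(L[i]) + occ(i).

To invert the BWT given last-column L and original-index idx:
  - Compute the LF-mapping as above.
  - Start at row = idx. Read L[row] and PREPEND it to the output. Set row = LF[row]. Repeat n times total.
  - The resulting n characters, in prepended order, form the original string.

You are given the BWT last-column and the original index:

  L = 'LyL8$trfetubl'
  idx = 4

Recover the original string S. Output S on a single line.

Answer: butterfly8LL$

Derivation:
LF mapping: 2 12 3 1 0 9 8 6 5 10 11 4 7
Walk LF starting at row 4, prepending L[row]:
  step 1: row=4, L[4]='$', prepend. Next row=LF[4]=0
  step 2: row=0, L[0]='L', prepend. Next row=LF[0]=2
  step 3: row=2, L[2]='L', prepend. Next row=LF[2]=3
  step 4: row=3, L[3]='8', prepend. Next row=LF[3]=1
  step 5: row=1, L[1]='y', prepend. Next row=LF[1]=12
  step 6: row=12, L[12]='l', prepend. Next row=LF[12]=7
  step 7: row=7, L[7]='f', prepend. Next row=LF[7]=6
  step 8: row=6, L[6]='r', prepend. Next row=LF[6]=8
  step 9: row=8, L[8]='e', prepend. Next row=LF[8]=5
  step 10: row=5, L[5]='t', prepend. Next row=LF[5]=9
  step 11: row=9, L[9]='t', prepend. Next row=LF[9]=10
  step 12: row=10, L[10]='u', prepend. Next row=LF[10]=11
  step 13: row=11, L[11]='b', prepend. Next row=LF[11]=4
Reversed output: butterfly8LL$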